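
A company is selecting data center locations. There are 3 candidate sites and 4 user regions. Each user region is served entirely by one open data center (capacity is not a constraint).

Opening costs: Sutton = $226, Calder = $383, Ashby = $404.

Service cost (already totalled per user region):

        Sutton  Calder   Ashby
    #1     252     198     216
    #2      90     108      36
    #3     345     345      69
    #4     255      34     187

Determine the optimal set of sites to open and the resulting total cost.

Open Ashby only; minimum total cost 912.

For any fixed open set, each user region goes to its cheapest open site; total = fixed + service.
{Ashby}: #1→Ashby 216, #2→Ashby 36, #3→Ashby 69, #4→Ashby 187. Service 508; fixed 404; total 912.
{Calder}: service 685 + fixed 383 = 1068
{Calder, Ashby}: service 337 + fixed 787 = 1124
{Sutton, Calder, Ashby}: #1→Calder 198, #2→Ashby 36, #3→Ashby 69, #4→Calder 34. Service 337; fixed 1013; total 1350.
No other subset beats 912.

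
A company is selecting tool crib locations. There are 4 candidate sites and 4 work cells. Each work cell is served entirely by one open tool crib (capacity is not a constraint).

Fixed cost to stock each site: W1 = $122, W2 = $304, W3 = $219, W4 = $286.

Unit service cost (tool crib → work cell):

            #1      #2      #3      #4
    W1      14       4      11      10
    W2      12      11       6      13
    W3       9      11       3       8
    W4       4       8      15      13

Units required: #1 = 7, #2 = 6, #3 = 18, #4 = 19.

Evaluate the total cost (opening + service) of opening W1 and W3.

Total cost: 634

Each work cell is assigned to its cheapest site among the open ones.
{W1, W3}: #1→W3 9·7=63, #2→W1 4·6=24, #3→W3 3·18=54, #4→W3 8·19=152. Service 293; fixed 341; total 634.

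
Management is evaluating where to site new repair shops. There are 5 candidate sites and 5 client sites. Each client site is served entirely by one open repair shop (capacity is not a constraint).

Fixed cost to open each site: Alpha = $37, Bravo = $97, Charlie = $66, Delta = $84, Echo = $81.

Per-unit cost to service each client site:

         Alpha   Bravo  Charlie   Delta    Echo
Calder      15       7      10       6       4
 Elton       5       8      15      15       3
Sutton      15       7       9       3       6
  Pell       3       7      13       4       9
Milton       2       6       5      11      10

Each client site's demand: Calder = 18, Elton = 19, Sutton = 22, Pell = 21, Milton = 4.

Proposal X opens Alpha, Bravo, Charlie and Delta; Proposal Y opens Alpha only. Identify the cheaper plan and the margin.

Proposal X is cheaper by 179.

Proposal X: {Alpha, Bravo, Charlie, Delta}: Calder→Delta 6·18=108, Elton→Alpha 5·19=95, Sutton→Delta 3·22=66, Pell→Alpha 3·21=63, Milton→Alpha 2·4=8. Service 340; fixed 284; total 624.
Proposal Y: {Alpha}: Calder→Alpha 15·18=270, Elton→Alpha 5·19=95, Sutton→Alpha 15·22=330, Pell→Alpha 3·21=63, Milton→Alpha 2·4=8. Service 766; fixed 37; total 803.
Difference: |624 − 803| = 179.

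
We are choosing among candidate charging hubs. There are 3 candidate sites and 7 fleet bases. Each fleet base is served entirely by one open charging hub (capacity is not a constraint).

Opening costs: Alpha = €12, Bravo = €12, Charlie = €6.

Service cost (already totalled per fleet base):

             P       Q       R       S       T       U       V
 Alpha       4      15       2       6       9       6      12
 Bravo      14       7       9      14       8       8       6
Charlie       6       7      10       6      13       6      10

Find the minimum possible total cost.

Minimum total cost: 62

For any fixed open set, each fleet base goes to its cheapest open site; total = fixed + service.
{Alpha, Charlie}: P→Alpha 4, Q→Charlie 7, R→Alpha 2, S→Alpha 6, T→Alpha 9, U→Alpha 6, V→Charlie 10. Service 44; fixed 18; total 62.
{Alpha, Bravo}: P→Alpha 4, Q→Bravo 7, R→Alpha 2, S→Alpha 6, T→Bravo 8, U→Alpha 6, V→Bravo 6. Service 39; fixed 24; total 63.
{Charlie}: service 58 + fixed 6 = 64
{Alpha, Bravo, Charlie}: P→Alpha 4, Q→Bravo 7, R→Alpha 2, S→Alpha 6, T→Bravo 8, U→Alpha 6, V→Bravo 6. Service 39; fixed 30; total 69.
(All 7 nonempty subsets were checked; Alpha and Charlie is lowest.)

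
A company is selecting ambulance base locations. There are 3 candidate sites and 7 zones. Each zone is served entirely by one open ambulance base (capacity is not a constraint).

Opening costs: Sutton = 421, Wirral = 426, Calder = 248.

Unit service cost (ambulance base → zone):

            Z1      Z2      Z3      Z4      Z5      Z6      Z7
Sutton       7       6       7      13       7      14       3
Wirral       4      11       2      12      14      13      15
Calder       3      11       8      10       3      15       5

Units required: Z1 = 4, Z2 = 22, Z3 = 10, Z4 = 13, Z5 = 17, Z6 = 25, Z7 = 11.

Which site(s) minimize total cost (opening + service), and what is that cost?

Open Calder only; minimum total cost 1193.

For any fixed open set, each zone goes to its cheapest open site; total = fixed + service.
{Calder}: Z1→Calder 3·4=12, Z2→Calder 11·22=242, Z3→Calder 8·10=80, Z4→Calder 10·13=130, Z5→Calder 3·17=51, Z6→Calder 15·25=375, Z7→Calder 5·11=55. Service 945; fixed 248; total 1193.
{Sutton}: service 901 + fixed 421 = 1322
{Sutton, Calder}: Z1→Calder 3·4=12, Z2→Sutton 6·22=132, Z3→Sutton 7·10=70, Z4→Calder 10·13=130, Z5→Calder 3·17=51, Z6→Sutton 14·25=350, Z7→Sutton 3·11=33. Service 778; fixed 669; total 1447.
{Sutton, Wirral, Calder}: Z1→Calder 3·4=12, Z2→Sutton 6·22=132, Z3→Wirral 2·10=20, Z4→Calder 10·13=130, Z5→Calder 3·17=51, Z6→Wirral 13·25=325, Z7→Sutton 3·11=33. Service 703; fixed 1095; total 1798.
No other subset beats 1193.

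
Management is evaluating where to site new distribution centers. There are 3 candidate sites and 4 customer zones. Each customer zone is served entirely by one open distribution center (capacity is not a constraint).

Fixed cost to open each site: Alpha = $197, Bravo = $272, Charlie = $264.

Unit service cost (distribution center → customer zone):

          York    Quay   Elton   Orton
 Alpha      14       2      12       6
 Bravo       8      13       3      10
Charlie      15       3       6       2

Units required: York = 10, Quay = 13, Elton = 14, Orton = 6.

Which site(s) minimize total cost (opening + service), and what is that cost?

Open Charlie only; minimum total cost 549.

For any fixed open set, each customer zone goes to its cheapest open site; total = fixed + service.
{Charlie}: York→Charlie 15·10=150, Quay→Charlie 3·13=39, Elton→Charlie 6·14=84, Orton→Charlie 2·6=12. Service 285; fixed 264; total 549.
{Alpha}: York→Alpha 14·10=140, Quay→Alpha 2·13=26, Elton→Alpha 12·14=168, Orton→Alpha 6·6=36. Service 370; fixed 197; total 567.
{Bravo}: service 351 + fixed 272 = 623
{Alpha, Bravo, Charlie}: service 160 + fixed 733 = 893
No other subset beats 549.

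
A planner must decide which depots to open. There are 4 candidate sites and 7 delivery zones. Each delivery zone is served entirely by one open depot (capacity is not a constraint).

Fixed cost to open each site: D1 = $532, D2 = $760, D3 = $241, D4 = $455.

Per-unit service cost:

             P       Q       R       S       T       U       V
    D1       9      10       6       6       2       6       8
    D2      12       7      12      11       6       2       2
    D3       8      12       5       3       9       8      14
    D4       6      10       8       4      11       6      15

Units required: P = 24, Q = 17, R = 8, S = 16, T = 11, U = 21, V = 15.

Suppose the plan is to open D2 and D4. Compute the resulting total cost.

Total cost: 1744

Each delivery zone is assigned to its cheapest site among the open ones.
{D2, D4}: P→D4 6·24=144, Q→D2 7·17=119, R→D4 8·8=64, S→D4 4·16=64, T→D2 6·11=66, U→D2 2·21=42, V→D2 2·15=30. Service 529; fixed 1215; total 1744.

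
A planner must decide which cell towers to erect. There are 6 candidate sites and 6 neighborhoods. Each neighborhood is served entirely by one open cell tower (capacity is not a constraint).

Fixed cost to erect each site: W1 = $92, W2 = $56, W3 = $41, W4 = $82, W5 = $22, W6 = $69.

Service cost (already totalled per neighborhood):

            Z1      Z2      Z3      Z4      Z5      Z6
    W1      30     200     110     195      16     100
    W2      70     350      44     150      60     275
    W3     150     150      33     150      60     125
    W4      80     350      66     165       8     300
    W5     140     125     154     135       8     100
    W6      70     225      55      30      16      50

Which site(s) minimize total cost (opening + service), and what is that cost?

Open W5 and W6; minimum total cost 429.

For any fixed open set, each neighborhood goes to its cheapest open site; total = fixed + service.
{W5, W6}: Z1→W6 70, Z2→W5 125, Z3→W6 55, Z4→W6 30, Z5→W5 8, Z6→W6 50. Service 338; fixed 91; total 429.
{W3, W5, W6}: service 316 + fixed 132 = 448
{W3, W6}: Z1→W6 70, Z2→W3 150, Z3→W3 33, Z4→W6 30, Z5→W6 16, Z6→W6 50. Service 349; fixed 110; total 459.
{W1, W2, W3, W4, W5, W6}: service 276 + fixed 362 = 638
No other subset beats 429.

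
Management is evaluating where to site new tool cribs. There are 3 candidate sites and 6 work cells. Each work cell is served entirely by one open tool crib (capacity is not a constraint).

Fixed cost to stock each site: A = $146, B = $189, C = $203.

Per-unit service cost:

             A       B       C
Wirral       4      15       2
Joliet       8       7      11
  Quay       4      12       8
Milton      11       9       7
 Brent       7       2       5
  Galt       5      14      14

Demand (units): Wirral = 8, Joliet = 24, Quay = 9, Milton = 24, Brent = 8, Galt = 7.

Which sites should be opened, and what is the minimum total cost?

Open A only; minimum total cost 761.

For any fixed open set, each work cell goes to its cheapest open site; total = fixed + service.
{A}: Wirral→A 4·8=32, Joliet→A 8·24=192, Quay→A 4·9=36, Milton→A 11·24=264, Brent→A 7·8=56, Galt→A 5·7=35. Service 615; fixed 146; total 761.
{A, C}: Wirral→C 2·8=16, Joliet→A 8·24=192, Quay→A 4·9=36, Milton→C 7·24=168, Brent→C 5·8=40, Galt→A 5·7=35. Service 487; fixed 349; total 836.
{A, B}: service 503 + fixed 335 = 838
{A, B, C}: Wirral→C 2·8=16, Joliet→B 7·24=168, Quay→A 4·9=36, Milton→C 7·24=168, Brent→B 2·8=16, Galt→A 5·7=35. Service 439; fixed 538; total 977.
No other subset beats 761.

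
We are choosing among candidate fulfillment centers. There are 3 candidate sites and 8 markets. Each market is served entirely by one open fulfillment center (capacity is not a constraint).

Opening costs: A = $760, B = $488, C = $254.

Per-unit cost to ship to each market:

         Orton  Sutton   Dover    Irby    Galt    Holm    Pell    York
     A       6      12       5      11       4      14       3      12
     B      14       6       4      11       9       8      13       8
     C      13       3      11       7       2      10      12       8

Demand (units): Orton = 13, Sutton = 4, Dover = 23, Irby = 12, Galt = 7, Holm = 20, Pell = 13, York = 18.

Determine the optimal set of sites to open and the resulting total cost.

For any fixed open set, each market goes to its cheapest open site; total = fixed + service.
{C}: Orton→C 13·13=169, Sutton→C 3·4=12, Dover→C 11·23=253, Irby→C 7·12=84, Galt→C 2·7=14, Holm→C 10·20=200, Pell→C 12·13=156, York→C 8·18=144. Service 1032; fixed 254; total 1286.
{B}: Orton→B 14·13=182, Sutton→B 6·4=24, Dover→B 4·23=92, Irby→B 11·12=132, Galt→B 9·7=63, Holm→B 8·20=160, Pell→B 13·13=169, York→B 8·18=144. Service 966; fixed 488; total 1454.
{B, C}: service 831 + fixed 742 = 1573
{A, B, C}: Orton→A 6·13=78, Sutton→C 3·4=12, Dover→B 4·23=92, Irby→C 7·12=84, Galt→C 2·7=14, Holm→B 8·20=160, Pell→A 3·13=39, York→B 8·18=144. Service 623; fixed 1502; total 2125.
No other subset beats 1286.

Open C only; minimum total cost 1286.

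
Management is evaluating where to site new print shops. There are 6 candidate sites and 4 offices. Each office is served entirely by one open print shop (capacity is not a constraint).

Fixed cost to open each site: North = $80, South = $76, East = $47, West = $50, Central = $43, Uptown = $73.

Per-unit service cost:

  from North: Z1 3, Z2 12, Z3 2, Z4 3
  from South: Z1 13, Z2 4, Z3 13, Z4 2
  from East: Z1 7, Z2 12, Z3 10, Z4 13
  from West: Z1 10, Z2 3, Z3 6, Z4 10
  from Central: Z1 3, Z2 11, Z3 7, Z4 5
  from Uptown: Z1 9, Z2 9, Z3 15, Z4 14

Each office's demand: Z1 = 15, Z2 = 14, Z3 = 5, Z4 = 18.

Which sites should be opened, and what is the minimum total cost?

For any fixed open set, each office goes to its cheapest open site; total = fixed + service.
{North, West}: Z1→North 3·15=45, Z2→West 3·14=42, Z3→North 2·5=10, Z4→North 3·18=54. Service 151; fixed 130; total 281.
{South, Central}: service 172 + fixed 119 = 291
{West, Central}: service 207 + fixed 93 = 300
{North, South, East, West, Central, Uptown}: service 133 + fixed 369 = 502
No other subset beats 281.

Open North and West; minimum total cost 281.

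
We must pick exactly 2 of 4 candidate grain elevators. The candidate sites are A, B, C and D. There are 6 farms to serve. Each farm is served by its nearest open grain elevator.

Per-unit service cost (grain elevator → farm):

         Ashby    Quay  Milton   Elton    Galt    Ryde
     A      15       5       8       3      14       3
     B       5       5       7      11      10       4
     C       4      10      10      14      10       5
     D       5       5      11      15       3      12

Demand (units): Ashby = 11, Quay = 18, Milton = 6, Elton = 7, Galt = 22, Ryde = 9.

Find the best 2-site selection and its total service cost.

Choose A and D; total service cost 307.

With exactly 2 open, each farm uses its cheapest among the chosen.
{A, D}: Ashby→D 5·11=55, Quay→A 5·18=90, Milton→A 8·6=48, Elton→A 3·7=21, Galt→D 3·22=66, Ryde→A 3·9=27. Service cost 307.
{B, D}: service cost 366
{C, D}: service cost 403
Among all 6 size-2 choices, {A, D} is lowest.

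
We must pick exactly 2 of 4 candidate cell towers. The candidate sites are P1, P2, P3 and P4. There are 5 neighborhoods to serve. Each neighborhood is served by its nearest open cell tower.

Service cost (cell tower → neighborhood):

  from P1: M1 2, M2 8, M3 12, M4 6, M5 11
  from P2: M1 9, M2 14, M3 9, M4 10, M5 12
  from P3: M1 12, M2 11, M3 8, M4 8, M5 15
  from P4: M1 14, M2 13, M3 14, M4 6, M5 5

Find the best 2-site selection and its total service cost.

With exactly 2 open, each neighborhood uses its cheapest among the chosen.
{P1, P4}: M1→P1 2, M2→P1 8, M3→P1 12, M4→P1 6, M5→P4 5. Service cost 33.
{P1, P3}: service cost 35
{P1, P2}: service cost 36
Among all 6 size-2 choices, {P1, P4} is lowest.

Choose P1 and P4; total service cost 33.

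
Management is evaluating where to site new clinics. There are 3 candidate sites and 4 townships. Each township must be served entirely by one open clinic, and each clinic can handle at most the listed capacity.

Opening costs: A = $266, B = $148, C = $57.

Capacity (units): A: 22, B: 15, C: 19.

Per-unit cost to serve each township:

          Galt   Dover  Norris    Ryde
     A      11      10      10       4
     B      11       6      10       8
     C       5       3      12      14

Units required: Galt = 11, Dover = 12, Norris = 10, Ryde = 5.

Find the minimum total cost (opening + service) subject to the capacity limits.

Minimum total cost: 650

Open {A, C}: Galt→A 11·11=121, Dover→C 3·12=36, Norris→A 10·10=100, Ryde→C 14·5=70.
Loads: A carries 21/22, C carries 17/19. Service 327; fixed 323; total 650.
Next best feasible plan costs 668.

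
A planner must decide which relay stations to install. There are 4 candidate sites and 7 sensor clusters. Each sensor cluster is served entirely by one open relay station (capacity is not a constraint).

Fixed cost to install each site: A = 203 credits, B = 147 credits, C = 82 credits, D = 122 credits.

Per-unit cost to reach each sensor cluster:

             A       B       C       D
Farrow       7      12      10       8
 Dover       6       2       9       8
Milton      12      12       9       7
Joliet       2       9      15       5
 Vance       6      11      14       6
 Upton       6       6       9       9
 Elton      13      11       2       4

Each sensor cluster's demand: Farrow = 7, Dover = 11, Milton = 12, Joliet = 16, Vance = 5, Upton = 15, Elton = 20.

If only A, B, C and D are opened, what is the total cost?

Total cost: 901

Each sensor cluster is assigned to its cheapest site among the open ones.
{A, B, C, D}: Farrow→A 7·7=49, Dover→B 2·11=22, Milton→D 7·12=84, Joliet→A 2·16=32, Vance→A 6·5=30, Upton→A 6·15=90, Elton→C 2·20=40. Service 347; fixed 554; total 901.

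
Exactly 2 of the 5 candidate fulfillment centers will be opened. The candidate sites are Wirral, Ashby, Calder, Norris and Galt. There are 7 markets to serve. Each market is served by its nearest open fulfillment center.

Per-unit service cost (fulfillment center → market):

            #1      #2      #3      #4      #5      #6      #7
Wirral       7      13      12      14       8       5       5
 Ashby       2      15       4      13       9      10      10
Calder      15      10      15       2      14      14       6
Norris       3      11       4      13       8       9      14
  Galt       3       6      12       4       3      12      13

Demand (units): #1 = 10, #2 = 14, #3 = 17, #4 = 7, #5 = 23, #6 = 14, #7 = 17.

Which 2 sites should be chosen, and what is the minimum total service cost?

Choose Wirral and Galt; total service cost 570.

With exactly 2 open, each market uses its cheapest among the chosen.
{Wirral, Galt}: #1→Galt 3·10=30, #2→Galt 6·14=84, #3→Wirral 12·17=204, #4→Galt 4·7=28, #5→Galt 3·23=69, #6→Wirral 5·14=70, #7→Wirral 5·17=85. Service cost 570.
{Ashby, Galt}: service cost 579
{Norris, Galt}: service cost 626
Among all 10 size-2 choices, {Wirral, Galt} is lowest.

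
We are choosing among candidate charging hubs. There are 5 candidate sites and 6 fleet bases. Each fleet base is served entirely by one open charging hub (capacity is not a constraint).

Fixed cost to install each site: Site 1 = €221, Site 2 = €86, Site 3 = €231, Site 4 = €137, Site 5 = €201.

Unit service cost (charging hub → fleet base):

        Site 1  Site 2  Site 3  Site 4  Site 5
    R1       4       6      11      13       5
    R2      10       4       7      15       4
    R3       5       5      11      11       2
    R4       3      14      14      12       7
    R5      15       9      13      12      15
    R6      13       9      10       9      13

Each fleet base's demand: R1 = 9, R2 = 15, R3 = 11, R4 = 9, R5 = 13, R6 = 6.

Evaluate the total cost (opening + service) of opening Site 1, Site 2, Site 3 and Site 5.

Each fleet base is assigned to its cheapest site among the open ones.
{Site 1, Site 2, Site 3, Site 5}: R1→Site 1 4·9=36, R2→Site 2 4·15=60, R3→Site 5 2·11=22, R4→Site 1 3·9=27, R5→Site 2 9·13=117, R6→Site 2 9·6=54. Service 316; fixed 739; total 1055.

Total cost: 1055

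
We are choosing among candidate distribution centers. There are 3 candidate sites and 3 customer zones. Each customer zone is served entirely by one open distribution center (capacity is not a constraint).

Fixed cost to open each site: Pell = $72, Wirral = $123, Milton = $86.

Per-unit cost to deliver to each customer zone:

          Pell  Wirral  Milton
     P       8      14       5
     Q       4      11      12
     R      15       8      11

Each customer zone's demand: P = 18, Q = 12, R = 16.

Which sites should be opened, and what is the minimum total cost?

Open Pell and Milton; minimum total cost 472.

For any fixed open set, each customer zone goes to its cheapest open site; total = fixed + service.
{Pell, Milton}: P→Milton 5·18=90, Q→Pell 4·12=48, R→Milton 11·16=176. Service 314; fixed 158; total 472.
{Milton}: P→Milton 5·18=90, Q→Milton 12·12=144, R→Milton 11·16=176. Service 410; fixed 86; total 496.
{Pell}: P→Pell 8·18=144, Q→Pell 4·12=48, R→Pell 15·16=240. Service 432; fixed 72; total 504.
{Pell, Wirral, Milton}: service 266 + fixed 281 = 547
No other subset beats 472.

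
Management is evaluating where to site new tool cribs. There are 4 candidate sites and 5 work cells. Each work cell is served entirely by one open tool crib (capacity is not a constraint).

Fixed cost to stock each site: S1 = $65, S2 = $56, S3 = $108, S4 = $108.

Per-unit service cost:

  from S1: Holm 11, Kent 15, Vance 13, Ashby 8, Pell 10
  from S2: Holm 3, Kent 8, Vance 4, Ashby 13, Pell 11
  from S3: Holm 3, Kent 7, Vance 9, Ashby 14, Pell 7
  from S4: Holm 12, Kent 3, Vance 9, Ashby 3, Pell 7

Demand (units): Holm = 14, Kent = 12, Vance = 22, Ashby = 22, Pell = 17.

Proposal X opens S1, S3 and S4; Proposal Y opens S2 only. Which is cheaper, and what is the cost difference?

Proposal X is cheaper by 13.

Proposal X: {S1, S3, S4}: Holm→S3 3·14=42, Kent→S4 3·12=36, Vance→S3 9·22=198, Ashby→S4 3·22=66, Pell→S3 7·17=119. Service 461; fixed 281; total 742.
Proposal Y: {S2}: Holm→S2 3·14=42, Kent→S2 8·12=96, Vance→S2 4·22=88, Ashby→S2 13·22=286, Pell→S2 11·17=187. Service 699; fixed 56; total 755.
Difference: |742 − 755| = 13.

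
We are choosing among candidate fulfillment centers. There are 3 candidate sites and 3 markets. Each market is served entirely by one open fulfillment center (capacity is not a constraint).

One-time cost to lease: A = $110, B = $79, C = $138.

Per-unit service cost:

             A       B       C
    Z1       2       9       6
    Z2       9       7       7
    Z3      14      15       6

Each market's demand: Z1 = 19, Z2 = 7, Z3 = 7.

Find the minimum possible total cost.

For any fixed open set, each market goes to its cheapest open site; total = fixed + service.
{A}: Z1→A 2·19=38, Z2→A 9·7=63, Z3→A 14·7=98. Service 199; fixed 110; total 309.
{C}: Z1→C 6·19=114, Z2→C 7·7=49, Z3→C 6·7=42. Service 205; fixed 138; total 343.
{A, B}: service 185 + fixed 189 = 374
{A, B, C}: service 129 + fixed 327 = 456
No other subset beats 309.

Minimum total cost: 309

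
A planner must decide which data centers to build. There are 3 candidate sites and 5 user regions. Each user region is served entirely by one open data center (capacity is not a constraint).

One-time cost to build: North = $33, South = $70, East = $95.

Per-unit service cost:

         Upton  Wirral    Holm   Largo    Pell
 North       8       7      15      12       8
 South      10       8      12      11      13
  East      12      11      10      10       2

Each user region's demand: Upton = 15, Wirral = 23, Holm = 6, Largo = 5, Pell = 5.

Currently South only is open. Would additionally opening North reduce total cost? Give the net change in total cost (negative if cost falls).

Current service cost with {South}: 526.
Adding North: each user region re-picks its cheapest; new service cost 448, saving 78.
Extra fixed cost: 33. Net change = 33 − 78 = -45.
(Totals: 596 → 551.)

Yes — net change −45 (cost falls by 45).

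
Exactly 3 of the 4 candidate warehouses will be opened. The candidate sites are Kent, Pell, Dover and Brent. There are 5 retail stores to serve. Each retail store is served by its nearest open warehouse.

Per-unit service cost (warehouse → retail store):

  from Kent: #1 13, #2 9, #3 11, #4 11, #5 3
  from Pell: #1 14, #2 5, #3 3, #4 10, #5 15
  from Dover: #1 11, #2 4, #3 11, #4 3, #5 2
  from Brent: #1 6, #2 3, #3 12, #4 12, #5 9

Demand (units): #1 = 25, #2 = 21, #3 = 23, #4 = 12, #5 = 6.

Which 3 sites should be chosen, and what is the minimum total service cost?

With exactly 3 open, each retail store uses its cheapest among the chosen.
{Pell, Dover, Brent}: #1→Brent 6·25=150, #2→Brent 3·21=63, #3→Pell 3·23=69, #4→Dover 3·12=36, #5→Dover 2·6=12. Service cost 330.
{Kent, Pell, Brent}: service cost 420
{Kent, Pell, Dover}: service cost 476
Among all 4 size-3 choices, {Pell, Dover, Brent} is lowest.

Choose Pell, Dover and Brent; total service cost 330.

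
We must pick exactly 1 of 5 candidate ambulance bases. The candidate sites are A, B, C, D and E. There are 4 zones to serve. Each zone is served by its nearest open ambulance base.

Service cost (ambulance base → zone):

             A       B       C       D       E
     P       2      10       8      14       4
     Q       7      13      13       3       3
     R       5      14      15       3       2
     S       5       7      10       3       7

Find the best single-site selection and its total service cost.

With exactly 1 open, each zone uses its cheapest among the chosen.
{E}: P→E 4, Q→E 3, R→E 2, S→E 7. Service cost 16.
{A}: service cost 19
{D}: service cost 23
Among all 5 size-1 choices, {E} is lowest.

Choose E only; total service cost 16.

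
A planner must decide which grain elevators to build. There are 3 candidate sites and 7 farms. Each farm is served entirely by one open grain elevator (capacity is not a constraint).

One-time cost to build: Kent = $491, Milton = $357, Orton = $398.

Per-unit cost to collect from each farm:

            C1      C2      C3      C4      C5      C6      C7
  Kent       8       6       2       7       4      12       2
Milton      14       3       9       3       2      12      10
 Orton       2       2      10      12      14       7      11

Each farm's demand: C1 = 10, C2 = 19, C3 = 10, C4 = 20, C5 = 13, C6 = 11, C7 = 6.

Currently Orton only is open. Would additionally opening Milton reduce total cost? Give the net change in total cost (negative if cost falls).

No — net change +5 (cost rises by 5).

Current service cost with {Orton}: 723.
Adding Milton: each farm re-picks its cheapest; new service cost 371, saving 352.
Extra fixed cost: 357. Net change = 357 − 352 = 5.
(Totals: 1121 → 1126.)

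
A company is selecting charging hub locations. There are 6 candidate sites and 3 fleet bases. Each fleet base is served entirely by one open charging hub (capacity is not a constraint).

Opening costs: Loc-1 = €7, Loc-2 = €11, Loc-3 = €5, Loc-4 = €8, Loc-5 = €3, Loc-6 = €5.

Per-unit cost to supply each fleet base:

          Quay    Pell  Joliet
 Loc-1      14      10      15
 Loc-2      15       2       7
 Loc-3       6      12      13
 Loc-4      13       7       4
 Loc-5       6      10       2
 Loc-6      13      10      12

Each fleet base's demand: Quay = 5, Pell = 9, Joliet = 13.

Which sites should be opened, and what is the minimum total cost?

For any fixed open set, each fleet base goes to its cheapest open site; total = fixed + service.
{Loc-2, Loc-5}: Quay→Loc-5 6·5=30, Pell→Loc-2 2·9=18, Joliet→Loc-5 2·13=26. Service 74; fixed 14; total 88.
{Loc-2, Loc-3, Loc-5}: Quay→Loc-3 6·5=30, Pell→Loc-2 2·9=18, Joliet→Loc-5 2·13=26. Service 74; fixed 19; total 93.
{Loc-2, Loc-5, Loc-6}: Quay→Loc-5 6·5=30, Pell→Loc-2 2·9=18, Joliet→Loc-5 2·13=26. Service 74; fixed 19; total 93.
{Loc-1, Loc-2, Loc-3, Loc-4, Loc-5, Loc-6}: Quay→Loc-3 6·5=30, Pell→Loc-2 2·9=18, Joliet→Loc-5 2·13=26. Service 74; fixed 39; total 113.
No other subset beats 88.

Open Loc-2 and Loc-5; minimum total cost 88.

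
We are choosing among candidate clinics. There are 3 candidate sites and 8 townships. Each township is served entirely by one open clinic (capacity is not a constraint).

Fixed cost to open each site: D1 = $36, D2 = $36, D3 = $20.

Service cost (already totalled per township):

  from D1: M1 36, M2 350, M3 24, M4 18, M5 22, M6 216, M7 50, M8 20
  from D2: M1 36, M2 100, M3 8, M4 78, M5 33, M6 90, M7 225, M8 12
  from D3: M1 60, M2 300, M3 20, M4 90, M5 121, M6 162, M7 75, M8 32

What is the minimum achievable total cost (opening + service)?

For any fixed open set, each township goes to its cheapest open site; total = fixed + service.
{D1, D2}: M1→D1 36, M2→D2 100, M3→D2 8, M4→D1 18, M5→D1 22, M6→D2 90, M7→D1 50, M8→D2 12. Service 336; fixed 72; total 408.
{D1, D2, D3}: M1→D1 36, M2→D2 100, M3→D2 8, M4→D1 18, M5→D1 22, M6→D2 90, M7→D1 50, M8→D2 12. Service 336; fixed 92; total 428.
{D2, D3}: service 432 + fixed 56 = 488
{D3}: service 860 + fixed 20 = 880
(All 7 nonempty subsets were checked; D1 and D2 is lowest.)

Minimum total cost: 408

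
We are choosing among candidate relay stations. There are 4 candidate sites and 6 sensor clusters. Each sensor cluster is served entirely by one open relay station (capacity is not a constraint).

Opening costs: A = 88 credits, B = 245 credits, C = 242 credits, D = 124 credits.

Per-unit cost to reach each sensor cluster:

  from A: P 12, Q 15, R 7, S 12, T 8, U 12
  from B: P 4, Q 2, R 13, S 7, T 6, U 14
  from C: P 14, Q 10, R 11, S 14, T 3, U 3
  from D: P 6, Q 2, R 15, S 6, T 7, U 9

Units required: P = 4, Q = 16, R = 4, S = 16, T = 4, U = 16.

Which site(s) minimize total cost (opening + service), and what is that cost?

Open D only; minimum total cost 508.

For any fixed open set, each sensor cluster goes to its cheapest open site; total = fixed + service.
{D}: P→D 6·4=24, Q→D 2·16=32, R→D 15·4=60, S→D 6·16=96, T→D 7·4=28, U→D 9·16=144. Service 384; fixed 124; total 508.
{A, D}: service 352 + fixed 212 = 564
{C, D}: P→D 6·4=24, Q→D 2·16=32, R→C 11·4=44, S→D 6·16=96, T→C 3·4=12, U→C 3·16=48. Service 256; fixed 366; total 622.
{A, B, C, D}: service 232 + fixed 699 = 931
No other subset beats 508.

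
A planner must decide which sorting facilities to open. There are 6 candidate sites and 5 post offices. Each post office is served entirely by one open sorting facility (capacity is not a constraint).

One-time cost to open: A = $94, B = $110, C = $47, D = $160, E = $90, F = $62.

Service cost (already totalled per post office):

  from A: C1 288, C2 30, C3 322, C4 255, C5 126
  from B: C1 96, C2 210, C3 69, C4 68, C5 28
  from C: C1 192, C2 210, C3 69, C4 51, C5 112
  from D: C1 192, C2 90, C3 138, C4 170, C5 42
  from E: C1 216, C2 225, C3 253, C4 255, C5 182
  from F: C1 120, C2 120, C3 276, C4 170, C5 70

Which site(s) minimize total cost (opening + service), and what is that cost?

For any fixed open set, each post office goes to its cheapest open site; total = fixed + service.
{A, B}: C1→B 96, C2→A 30, C3→B 69, C4→B 68, C5→B 28. Service 291; fixed 204; total 495.
{A, B, C}: service 274 + fixed 251 = 525
{C, F}: service 430 + fixed 109 = 539
{A, B, C, D, E, F}: service 274 + fixed 563 = 837
No other subset beats 495.

Open A and B; minimum total cost 495.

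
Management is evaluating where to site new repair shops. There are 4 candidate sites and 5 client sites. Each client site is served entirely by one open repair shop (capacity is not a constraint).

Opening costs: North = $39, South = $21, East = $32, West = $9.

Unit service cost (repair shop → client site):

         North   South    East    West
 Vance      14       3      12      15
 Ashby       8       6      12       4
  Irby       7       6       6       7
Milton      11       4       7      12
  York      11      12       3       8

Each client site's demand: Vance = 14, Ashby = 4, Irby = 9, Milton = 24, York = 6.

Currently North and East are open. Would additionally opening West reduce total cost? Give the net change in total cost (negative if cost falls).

Yes — net change −7 (cost falls by 7).

Current service cost with {North, East}: 440.
Adding West: each client site re-picks its cheapest; new service cost 424, saving 16.
Extra fixed cost: 9. Net change = 9 − 16 = -7.
(Totals: 511 → 504.)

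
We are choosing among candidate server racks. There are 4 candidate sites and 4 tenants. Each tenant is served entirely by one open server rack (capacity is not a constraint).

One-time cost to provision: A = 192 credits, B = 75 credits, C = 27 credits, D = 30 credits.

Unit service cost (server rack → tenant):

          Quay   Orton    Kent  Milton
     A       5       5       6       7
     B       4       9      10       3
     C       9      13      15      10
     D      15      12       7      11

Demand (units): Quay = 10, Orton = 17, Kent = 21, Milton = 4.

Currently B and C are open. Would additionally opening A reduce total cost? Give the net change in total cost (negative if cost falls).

Current service cost with {B, C}: 415.
Adding A: each tenant re-picks its cheapest; new service cost 263, saving 152.
Extra fixed cost: 192. Net change = 192 − 152 = 40.
(Totals: 517 → 557.)

No — net change +40 (cost rises by 40).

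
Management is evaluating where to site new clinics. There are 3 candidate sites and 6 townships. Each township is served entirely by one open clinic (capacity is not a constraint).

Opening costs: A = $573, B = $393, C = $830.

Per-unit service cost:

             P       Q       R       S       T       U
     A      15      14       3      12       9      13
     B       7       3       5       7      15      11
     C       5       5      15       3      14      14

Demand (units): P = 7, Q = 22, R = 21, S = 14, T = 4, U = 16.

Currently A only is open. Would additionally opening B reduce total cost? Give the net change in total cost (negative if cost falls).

Yes — net change −7 (cost falls by 7).

Current service cost with {A}: 888.
Adding B: each township re-picks its cheapest; new service cost 488, saving 400.
Extra fixed cost: 393. Net change = 393 − 400 = -7.
(Totals: 1461 → 1454.)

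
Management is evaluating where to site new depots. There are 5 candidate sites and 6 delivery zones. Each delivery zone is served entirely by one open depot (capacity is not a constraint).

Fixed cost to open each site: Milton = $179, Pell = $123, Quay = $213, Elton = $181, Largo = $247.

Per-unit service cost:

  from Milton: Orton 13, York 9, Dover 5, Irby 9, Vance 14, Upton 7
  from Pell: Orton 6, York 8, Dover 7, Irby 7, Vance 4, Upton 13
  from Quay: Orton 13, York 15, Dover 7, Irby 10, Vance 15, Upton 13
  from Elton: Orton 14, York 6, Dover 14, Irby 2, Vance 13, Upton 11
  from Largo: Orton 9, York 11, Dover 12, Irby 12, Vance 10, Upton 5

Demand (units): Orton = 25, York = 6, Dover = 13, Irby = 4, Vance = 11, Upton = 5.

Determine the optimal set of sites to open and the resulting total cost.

For any fixed open set, each delivery zone goes to its cheapest open site; total = fixed + service.
{Pell}: Orton→Pell 6·25=150, York→Pell 8·6=48, Dover→Pell 7·13=91, Irby→Pell 7·4=28, Vance→Pell 4·11=44, Upton→Pell 13·5=65. Service 426; fixed 123; total 549.
{Milton, Pell}: service 370 + fixed 302 = 672
{Pell, Elton}: service 384 + fixed 304 = 688
{Milton, Pell, Quay, Elton, Largo}: Orton→Pell 6·25=150, York→Elton 6·6=36, Dover→Milton 5·13=65, Irby→Elton 2·4=8, Vance→Pell 4·11=44, Upton→Largo 5·5=25. Service 328; fixed 943; total 1271.
No other subset beats 549.

Open Pell only; minimum total cost 549.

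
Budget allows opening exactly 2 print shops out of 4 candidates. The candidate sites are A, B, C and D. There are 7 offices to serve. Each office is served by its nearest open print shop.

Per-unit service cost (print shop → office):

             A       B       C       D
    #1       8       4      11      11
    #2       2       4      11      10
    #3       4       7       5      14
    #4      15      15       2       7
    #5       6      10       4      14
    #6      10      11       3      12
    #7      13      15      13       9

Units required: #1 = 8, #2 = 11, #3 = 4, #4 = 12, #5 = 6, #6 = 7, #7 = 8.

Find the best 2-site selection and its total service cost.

With exactly 2 open, each office uses its cheapest among the chosen.
{B, C}: #1→B 4·8=32, #2→B 4·11=44, #3→C 5·4=20, #4→C 2·12=24, #5→C 4·6=24, #6→C 3·7=21, #7→C 13·8=104. Service cost 269.
{A, C}: service cost 275
{C, D}: service cost 359
Among all 6 size-2 choices, {B, C} is lowest.

Choose B and C; total service cost 269.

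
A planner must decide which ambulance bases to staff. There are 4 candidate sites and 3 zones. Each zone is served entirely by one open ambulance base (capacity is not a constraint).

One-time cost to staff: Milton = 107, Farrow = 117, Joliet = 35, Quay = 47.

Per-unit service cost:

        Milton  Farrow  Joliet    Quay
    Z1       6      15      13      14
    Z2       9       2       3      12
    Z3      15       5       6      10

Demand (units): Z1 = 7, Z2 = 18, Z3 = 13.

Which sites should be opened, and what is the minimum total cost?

For any fixed open set, each zone goes to its cheapest open site; total = fixed + service.
{Joliet}: Z1→Joliet 13·7=91, Z2→Joliet 3·18=54, Z3→Joliet 6·13=78. Service 223; fixed 35; total 258.
{Joliet, Quay}: service 223 + fixed 82 = 305
{Milton, Joliet}: service 174 + fixed 142 = 316
{Milton, Farrow, Joliet, Quay}: service 143 + fixed 306 = 449
(All 15 nonempty subsets were checked; Joliet only is lowest.)

Open Joliet only; minimum total cost 258.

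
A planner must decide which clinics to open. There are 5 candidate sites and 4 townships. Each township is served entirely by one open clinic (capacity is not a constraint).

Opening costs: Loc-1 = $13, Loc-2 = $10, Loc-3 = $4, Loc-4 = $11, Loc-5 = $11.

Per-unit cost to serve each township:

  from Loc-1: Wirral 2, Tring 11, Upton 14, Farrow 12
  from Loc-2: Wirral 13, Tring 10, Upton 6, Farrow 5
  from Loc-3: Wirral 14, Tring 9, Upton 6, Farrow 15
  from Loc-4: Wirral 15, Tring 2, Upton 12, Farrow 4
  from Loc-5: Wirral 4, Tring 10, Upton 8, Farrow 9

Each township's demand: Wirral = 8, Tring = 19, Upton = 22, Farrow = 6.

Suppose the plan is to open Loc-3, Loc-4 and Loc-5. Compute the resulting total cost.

Each township is assigned to its cheapest site among the open ones.
{Loc-3, Loc-4, Loc-5}: Wirral→Loc-5 4·8=32, Tring→Loc-4 2·19=38, Upton→Loc-3 6·22=132, Farrow→Loc-4 4·6=24. Service 226; fixed 26; total 252.

Total cost: 252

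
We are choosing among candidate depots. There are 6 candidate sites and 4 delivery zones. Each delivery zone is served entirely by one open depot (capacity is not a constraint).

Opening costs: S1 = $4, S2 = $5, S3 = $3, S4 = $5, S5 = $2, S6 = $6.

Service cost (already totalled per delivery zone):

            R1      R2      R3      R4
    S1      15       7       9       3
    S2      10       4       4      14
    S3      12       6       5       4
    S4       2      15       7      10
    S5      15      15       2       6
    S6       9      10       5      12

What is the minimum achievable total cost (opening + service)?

For any fixed open set, each delivery zone goes to its cheapest open site; total = fixed + service.
{S3, S4, S5}: R1→S4 2, R2→S3 6, R3→S5 2, R4→S3 4. Service 14; fixed 10; total 24.
{S1, S4, S5}: service 14 + fixed 11 = 25
{S3, S4}: R1→S4 2, R2→S3 6, R3→S3 5, R4→S3 4. Service 17; fixed 8; total 25.
{S1, S2, S3, S4, S5, S6}: R1→S4 2, R2→S2 4, R3→S5 2, R4→S1 3. Service 11; fixed 25; total 36.
No other subset beats 24.

Minimum total cost: 24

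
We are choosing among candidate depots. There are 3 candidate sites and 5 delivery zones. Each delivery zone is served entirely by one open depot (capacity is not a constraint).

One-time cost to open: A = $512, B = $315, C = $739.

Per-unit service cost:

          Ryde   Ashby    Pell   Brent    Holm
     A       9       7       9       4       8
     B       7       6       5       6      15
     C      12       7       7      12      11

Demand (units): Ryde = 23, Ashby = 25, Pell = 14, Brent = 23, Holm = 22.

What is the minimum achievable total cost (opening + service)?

For any fixed open set, each delivery zone goes to its cheapest open site; total = fixed + service.
{B}: Ryde→B 7·23=161, Ashby→B 6·25=150, Pell→B 5·14=70, Brent→B 6·23=138, Holm→B 15·22=330. Service 849; fixed 315; total 1164.
{A}: service 776 + fixed 512 = 1288
{A, B}: service 649 + fixed 827 = 1476
{A, B, C}: service 649 + fixed 1566 = 2215
(All 7 nonempty subsets were checked; B only is lowest.)

Minimum total cost: 1164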